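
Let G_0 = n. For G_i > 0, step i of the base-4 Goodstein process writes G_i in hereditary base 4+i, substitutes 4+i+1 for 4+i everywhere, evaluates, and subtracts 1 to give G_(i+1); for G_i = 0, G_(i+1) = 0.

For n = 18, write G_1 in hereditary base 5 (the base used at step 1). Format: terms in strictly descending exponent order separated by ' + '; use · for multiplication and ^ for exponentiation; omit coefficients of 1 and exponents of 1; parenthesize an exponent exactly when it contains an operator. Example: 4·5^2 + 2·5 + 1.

5^2 + 1

G_0=18  [base 4] 4^2 + 2  →[4↦5]→  5^2 + 2 = 27  −1 ⇒ G_1=26
G_1=26  [base 5] 5^2 + 1  →[5↦6]→  6^2 + 1 = 37  −1 ⇒ G_2=36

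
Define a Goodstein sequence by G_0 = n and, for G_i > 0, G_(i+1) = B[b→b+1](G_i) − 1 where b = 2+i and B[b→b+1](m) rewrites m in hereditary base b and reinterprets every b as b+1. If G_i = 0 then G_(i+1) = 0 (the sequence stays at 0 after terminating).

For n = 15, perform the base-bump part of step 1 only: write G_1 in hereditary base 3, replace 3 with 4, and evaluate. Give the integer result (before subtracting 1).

1284

(0) 15|_2 = 2^(2 + 1) + 2^2 + 2 + 1 ↦ 3^(3 + 1) + 3^3 + 3 + 1|_3 = 112 ⇒ 111
(1) 111|_3 = 3^(3 + 1) + 3^3 + 3 ↦ 4^(4 + 1) + 4^4 + 4|_4 = 1284 ⇒ 1283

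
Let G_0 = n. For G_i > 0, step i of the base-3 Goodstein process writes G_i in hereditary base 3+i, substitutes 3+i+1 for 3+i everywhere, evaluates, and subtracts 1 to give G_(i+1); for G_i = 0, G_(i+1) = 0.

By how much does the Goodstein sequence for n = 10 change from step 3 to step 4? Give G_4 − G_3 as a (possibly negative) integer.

base 3: 10 = 3^2 + 1; at 4: 4^2 + 1 = 17; next = 16
base 4: 16 = 4^2; at 5: 5^2 = 25; next = 24
base 5: 24 = 4·5 + 4; at 6: 4·6 + 4 = 28; next = 27
base 6: 27 = 4·6 + 3; at 7: 4·7 + 3 = 31; next = 30

3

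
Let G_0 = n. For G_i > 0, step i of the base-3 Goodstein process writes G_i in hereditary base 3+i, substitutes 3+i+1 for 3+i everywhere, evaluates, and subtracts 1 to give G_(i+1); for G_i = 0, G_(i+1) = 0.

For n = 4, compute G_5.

i=0: 4 = 3 + 1 (b=3); 3→4: 4 + 1 = 5; 5−1 = 4
i=1: 4 = 4 (b=4); 4→5: 5 = 5; 5−1 = 4
i=2: 4 = 4 (b=5); 5→6: 4 = 4; 4−1 = 3
i=3: 3 = 3 (b=6); 6→7: 3 = 3; 3−1 = 2
i=4: 2 = 2 (b=7); 7→8: 2 = 2; 2−1 = 1
i=5: 1 = 1 (b=8); 8→9: 1 = 1; 1−1 = 0

1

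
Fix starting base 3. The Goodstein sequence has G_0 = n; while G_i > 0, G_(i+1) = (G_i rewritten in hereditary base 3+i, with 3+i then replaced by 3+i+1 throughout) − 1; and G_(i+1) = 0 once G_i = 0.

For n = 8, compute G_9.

11

[0] 8 ≡ 2·3 + 2 (base 3). Lift 4: 10. −1: 9.
[1] 9 ≡ 2·4 + 1 (base 4). Lift 5: 11. −1: 10.
[2] 10 ≡ 2·5 (base 5). Lift 6: 12. −1: 11.
[3] 11 ≡ 6 + 5 (base 6). Lift 7: 12. −1: 11.
[4] 11 ≡ 7 + 4 (base 7). Lift 8: 12. −1: 11.
[5] 11 ≡ 8 + 3 (base 8). Lift 9: 12. −1: 11.
[6] 11 ≡ 9 + 2 (base 9). Lift 10: 12. −1: 11.
[7] 11 ≡ 10 + 1 (base 10). Lift 11: 12. −1: 11.
[8] 11 ≡ 11 (base 11). Lift 12: 12. −1: 11.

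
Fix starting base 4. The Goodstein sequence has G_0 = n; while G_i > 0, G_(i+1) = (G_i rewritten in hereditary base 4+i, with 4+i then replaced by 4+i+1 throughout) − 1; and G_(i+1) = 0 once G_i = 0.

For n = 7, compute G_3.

7

G_0=7  [base 4] 4 + 3  →[4↦5]→  5 + 3 = 8  −1 ⇒ G_1=7
G_1=7  [base 5] 5 + 2  →[5↦6]→  6 + 2 = 8  −1 ⇒ G_2=7
G_2=7  [base 6] 6 + 1  →[6↦7]→  7 + 1 = 8  −1 ⇒ G_3=7
G_3=7  [base 7] 7  →[7↦8]→  8 = 8  −1 ⇒ G_4=7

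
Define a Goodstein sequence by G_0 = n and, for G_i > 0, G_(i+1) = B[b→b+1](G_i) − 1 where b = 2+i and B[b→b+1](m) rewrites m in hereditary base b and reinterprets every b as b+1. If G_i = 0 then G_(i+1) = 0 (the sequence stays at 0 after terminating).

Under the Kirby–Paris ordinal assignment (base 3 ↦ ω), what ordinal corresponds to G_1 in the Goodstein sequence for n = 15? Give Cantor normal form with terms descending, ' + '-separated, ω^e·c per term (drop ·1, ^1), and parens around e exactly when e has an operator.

15 —HB2→ 2^(2 + 1) + 2^2 + 2 + 1 —bump→ 3^(3 + 1) + 3^3 + 3 + 1 = 112 —(−1)→ 111
111 —HB3→ 3^(3 + 1) + 3^3 + 3 —bump→ 4^(4 + 1) + 4^4 + 4 = 1284 —(−1)→ 1283

ω^(ω + 1) + ω^ω + ω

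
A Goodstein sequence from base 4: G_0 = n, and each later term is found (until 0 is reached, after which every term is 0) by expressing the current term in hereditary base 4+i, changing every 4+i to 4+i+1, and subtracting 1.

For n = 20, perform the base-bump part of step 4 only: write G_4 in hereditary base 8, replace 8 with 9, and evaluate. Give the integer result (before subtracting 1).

82

G_0 = 20. HB_4(20) = 4^2 + 4. Bump = 30. G_1 = 29.
G_1 = 29. HB_5(29) = 5^2 + 4. Bump = 40. G_2 = 39.
G_2 = 39. HB_6(39) = 6^2 + 3. Bump = 52. G_3 = 51.
G_3 = 51. HB_7(51) = 7^2 + 2. Bump = 66. G_4 = 65.
G_4 = 65. HB_8(65) = 8^2 + 1. Bump = 82. G_5 = 81.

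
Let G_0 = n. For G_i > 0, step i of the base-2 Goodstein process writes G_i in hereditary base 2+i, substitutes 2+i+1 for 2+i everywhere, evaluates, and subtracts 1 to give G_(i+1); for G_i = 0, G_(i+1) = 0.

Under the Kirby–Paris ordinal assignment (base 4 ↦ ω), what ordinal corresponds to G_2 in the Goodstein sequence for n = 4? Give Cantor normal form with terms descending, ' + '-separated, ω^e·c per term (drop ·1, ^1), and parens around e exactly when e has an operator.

i=0: 4 = 2^2 (b=2); 2→3: 3^3 = 27; 27−1 = 26
i=1: 26 = 2·3^2 + 2·3 + 2 (b=3); 3→4: 2·4^2 + 2·4 + 2 = 42; 42−1 = 41
i=2: 41 = 2·4^2 + 2·4 + 1 (b=4); 4→5: 2·5^2 + 2·5 + 1 = 61; 61−1 = 60

ω^2·2 + ω·2 + 1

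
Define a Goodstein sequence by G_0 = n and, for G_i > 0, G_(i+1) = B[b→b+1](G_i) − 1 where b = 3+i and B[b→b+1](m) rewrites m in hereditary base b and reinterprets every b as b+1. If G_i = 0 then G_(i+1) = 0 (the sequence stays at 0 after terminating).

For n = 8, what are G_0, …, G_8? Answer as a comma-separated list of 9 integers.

G_0 = 8. HB_3(8) = 2·3 + 2. Bump = 10. G_1 = 9.
G_1 = 9. HB_4(9) = 2·4 + 1. Bump = 11. G_2 = 10.
G_2 = 10. HB_5(10) = 2·5. Bump = 12. G_3 = 11.
G_3 = 11. HB_6(11) = 6 + 5. Bump = 12. G_4 = 11.
G_4 = 11. HB_7(11) = 7 + 4. Bump = 12. G_5 = 11.
G_5 = 11. HB_8(11) = 8 + 3. Bump = 12. G_6 = 11.
G_6 = 11. HB_9(11) = 9 + 2. Bump = 12. G_7 = 11.
G_7 = 11. HB_10(11) = 10 + 1. Bump = 12. G_8 = 11.

8, 9, 10, 11, 11, 11, 11, 11, 11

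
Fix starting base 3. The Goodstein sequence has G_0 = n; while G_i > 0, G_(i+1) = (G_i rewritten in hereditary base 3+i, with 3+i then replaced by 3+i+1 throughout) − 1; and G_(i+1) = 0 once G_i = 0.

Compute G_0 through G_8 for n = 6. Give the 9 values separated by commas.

6, 7, 7, 7, 7, 7, 6, 5, 4

6 —HB3→ 2·3 —bump→ 2·4 = 8 —(−1)→ 7
7 —HB4→ 4 + 3 —bump→ 5 + 3 = 8 —(−1)→ 7
7 —HB5→ 5 + 2 —bump→ 6 + 2 = 8 —(−1)→ 7
7 —HB6→ 6 + 1 —bump→ 7 + 1 = 8 —(−1)→ 7
7 —HB7→ 7 —bump→ 8 = 8 —(−1)→ 7
7 —HB8→ 7 —bump→ 7 = 7 —(−1)→ 6
6 —HB9→ 6 —bump→ 6 = 6 —(−1)→ 5
5 —HB10→ 5 —bump→ 5 = 5 —(−1)→ 4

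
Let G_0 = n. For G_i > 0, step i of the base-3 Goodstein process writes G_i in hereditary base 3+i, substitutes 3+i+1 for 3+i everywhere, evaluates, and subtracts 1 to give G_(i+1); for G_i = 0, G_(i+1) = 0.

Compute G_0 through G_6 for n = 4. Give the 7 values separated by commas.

i=0: 4 = 3 + 1 (b=3); 3→4: 4 + 1 = 5; 5−1 = 4
i=1: 4 = 4 (b=4); 4→5: 5 = 5; 5−1 = 4
i=2: 4 = 4 (b=5); 5→6: 4 = 4; 4−1 = 3
i=3: 3 = 3 (b=6); 6→7: 3 = 3; 3−1 = 2
i=4: 2 = 2 (b=7); 7→8: 2 = 2; 2−1 = 1
i=5: 1 = 1 (b=8); 8→9: 1 = 1; 1−1 = 0

4, 4, 4, 3, 2, 1, 0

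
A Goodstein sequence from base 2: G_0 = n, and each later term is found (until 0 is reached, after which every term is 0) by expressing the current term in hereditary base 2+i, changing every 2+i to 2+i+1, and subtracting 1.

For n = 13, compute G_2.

1279

base 2: 13 = 2^(2 + 1) + 2^2 + 1; at 3: 3^(3 + 1) + 3^3 + 1 = 109; next = 108
base 3: 108 = 3^(3 + 1) + 3^3; at 4: 4^(4 + 1) + 4^4 = 1280; next = 1279
base 4: 1279 = 4^(4 + 1) + 3·4^3 + 3·4^2 + 3·4 + 3; at 5: 5^(5 + 1) + 3·5^3 + 3·5^2 + 3·5 + 3 = 16093; next = 16092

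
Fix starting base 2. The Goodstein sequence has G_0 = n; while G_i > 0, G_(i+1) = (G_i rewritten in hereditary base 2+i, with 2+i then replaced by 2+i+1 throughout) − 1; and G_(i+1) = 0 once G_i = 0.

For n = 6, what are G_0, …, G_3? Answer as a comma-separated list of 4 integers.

6 —HB2→ 2^2 + 2 —bump→ 3^3 + 3 = 30 —(−1)→ 29
29 —HB3→ 3^3 + 2 —bump→ 4^4 + 2 = 258 —(−1)→ 257
257 —HB4→ 4^4 + 1 —bump→ 5^5 + 1 = 3126 —(−1)→ 3125

6, 29, 257, 3125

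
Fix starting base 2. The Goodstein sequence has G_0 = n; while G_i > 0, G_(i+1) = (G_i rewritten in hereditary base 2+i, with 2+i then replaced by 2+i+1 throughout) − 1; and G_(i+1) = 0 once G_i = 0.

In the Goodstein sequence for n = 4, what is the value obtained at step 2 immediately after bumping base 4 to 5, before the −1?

61

G_0 = 4. HB_2(4) = 2^2. Bump = 27. G_1 = 26.
G_1 = 26. HB_3(26) = 2·3^2 + 2·3 + 2. Bump = 42. G_2 = 41.
G_2 = 41. HB_4(41) = 2·4^2 + 2·4 + 1. Bump = 61. G_3 = 60.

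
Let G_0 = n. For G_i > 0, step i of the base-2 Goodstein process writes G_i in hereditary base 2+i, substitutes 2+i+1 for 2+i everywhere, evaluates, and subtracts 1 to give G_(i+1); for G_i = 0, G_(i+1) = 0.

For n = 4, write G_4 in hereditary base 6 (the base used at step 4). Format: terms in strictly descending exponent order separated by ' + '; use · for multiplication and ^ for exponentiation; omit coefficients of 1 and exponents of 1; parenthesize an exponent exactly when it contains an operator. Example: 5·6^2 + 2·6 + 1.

2·6^2 + 6 + 5

[0] 4 ≡ 2^2 (base 2). Lift 3: 27. −1: 26.
[1] 26 ≡ 2·3^2 + 2·3 + 2 (base 3). Lift 4: 42. −1: 41.
[2] 41 ≡ 2·4^2 + 2·4 + 1 (base 4). Lift 5: 61. −1: 60.
[3] 60 ≡ 2·5^2 + 2·5 (base 5). Lift 6: 84. −1: 83.
[4] 83 ≡ 2·6^2 + 6 + 5 (base 6). Lift 7: 110. −1: 109.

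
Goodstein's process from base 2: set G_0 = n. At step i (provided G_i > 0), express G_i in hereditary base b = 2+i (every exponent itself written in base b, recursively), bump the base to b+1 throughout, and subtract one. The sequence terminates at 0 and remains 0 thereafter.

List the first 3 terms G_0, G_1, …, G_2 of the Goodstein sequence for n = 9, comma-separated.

9, 81, 1023

9 —HB2→ 2^(2 + 1) + 1 —bump→ 3^(3 + 1) + 1 = 82 —(−1)→ 81
81 —HB3→ 3^(3 + 1) —bump→ 4^(4 + 1) = 1024 —(−1)→ 1023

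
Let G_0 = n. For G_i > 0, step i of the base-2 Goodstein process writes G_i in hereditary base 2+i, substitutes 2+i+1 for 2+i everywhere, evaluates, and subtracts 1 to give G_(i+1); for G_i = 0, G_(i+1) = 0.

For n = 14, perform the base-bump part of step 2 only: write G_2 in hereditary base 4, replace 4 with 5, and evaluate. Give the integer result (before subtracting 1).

18751

base 2: 14 = 2^(2 + 1) + 2^2 + 2; at 3: 3^(3 + 1) + 3^3 + 3 = 111; next = 110
base 3: 110 = 3^(3 + 1) + 3^3 + 2; at 4: 4^(4 + 1) + 4^4 + 2 = 1282; next = 1281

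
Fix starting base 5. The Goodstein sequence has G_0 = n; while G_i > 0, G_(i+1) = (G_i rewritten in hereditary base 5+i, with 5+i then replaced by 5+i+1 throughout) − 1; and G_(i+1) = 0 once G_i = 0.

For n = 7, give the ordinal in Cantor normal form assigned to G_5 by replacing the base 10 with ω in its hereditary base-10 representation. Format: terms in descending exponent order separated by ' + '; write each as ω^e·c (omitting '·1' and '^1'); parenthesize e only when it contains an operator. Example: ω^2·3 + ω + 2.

step 0: 7 = 5 + 2; sub 6 for 5: 6 + 2; = 8; G_1 = 8−1 = 7
step 1: 7 = 6 + 1; sub 7 for 6: 7 + 1; = 8; G_2 = 8−1 = 7
step 2: 7 = 7; sub 8 for 7: 8; = 8; G_3 = 8−1 = 7
step 3: 7 = 7; sub 9 for 8: 7; = 7; G_4 = 7−1 = 6
step 4: 6 = 6; sub 10 for 9: 6; = 6; G_5 = 6−1 = 5
step 5: 5 = 5; sub 11 for 10: 5; = 5; G_6 = 5−1 = 4

5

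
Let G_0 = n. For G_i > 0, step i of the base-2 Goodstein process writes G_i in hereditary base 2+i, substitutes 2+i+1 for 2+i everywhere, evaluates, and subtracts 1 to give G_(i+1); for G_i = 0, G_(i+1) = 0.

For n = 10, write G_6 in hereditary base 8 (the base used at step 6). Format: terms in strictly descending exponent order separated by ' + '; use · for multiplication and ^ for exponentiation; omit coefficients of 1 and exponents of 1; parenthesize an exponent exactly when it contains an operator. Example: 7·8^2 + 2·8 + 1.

G_0 = 10. HB_2(10) = 2^(2 + 1) + 2. Bump = 84. G_1 = 83.
G_1 = 83. HB_3(83) = 3^(3 + 1) + 2. Bump = 1026. G_2 = 1025.
G_2 = 1025. HB_4(1025) = 4^(4 + 1) + 1. Bump = 15626. G_3 = 15625.
G_3 = 15625. HB_5(15625) = 5^(5 + 1). Bump = 279936. G_4 = 279935.
G_4 = 279935. HB_6(279935) = 5·6^6 + 5·6^5 + 5·6^4 + 5·6^3 + 5·6^2 + 5·6 + 5. Bump = 4215755. G_5 = 4215754.
G_5 = 4215754. HB_7(4215754) = 5·7^7 + 5·7^5 + 5·7^4 + 5·7^3 + 5·7^2 + 5·7 + 4. Bump = 84073324. G_6 = 84073323.
G_6 = 84073323. HB_8(84073323) = 5·8^8 + 5·8^5 + 5·8^4 + 5·8^3 + 5·8^2 + 5·8 + 3. Bump = 1937434593. G_7 = 1937434592.

5·8^8 + 5·8^5 + 5·8^4 + 5·8^3 + 5·8^2 + 5·8 + 3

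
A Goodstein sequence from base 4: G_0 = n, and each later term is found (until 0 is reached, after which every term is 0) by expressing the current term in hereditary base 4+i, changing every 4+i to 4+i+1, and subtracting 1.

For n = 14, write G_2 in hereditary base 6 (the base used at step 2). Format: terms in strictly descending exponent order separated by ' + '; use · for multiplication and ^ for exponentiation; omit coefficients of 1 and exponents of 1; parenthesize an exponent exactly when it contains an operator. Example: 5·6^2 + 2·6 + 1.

14 —HB4→ 3·4 + 2 —bump→ 3·5 + 2 = 17 —(−1)→ 16
16 —HB5→ 3·5 + 1 —bump→ 3·6 + 1 = 19 —(−1)→ 18
18 —HB6→ 3·6 —bump→ 3·7 = 21 —(−1)→ 20

3·6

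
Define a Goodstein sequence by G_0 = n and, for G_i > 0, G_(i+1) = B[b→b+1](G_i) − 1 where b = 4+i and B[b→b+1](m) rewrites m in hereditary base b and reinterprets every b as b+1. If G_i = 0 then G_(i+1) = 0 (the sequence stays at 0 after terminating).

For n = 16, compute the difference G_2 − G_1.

i=0: 16 = 4^2 (b=4); 4→5: 5^2 = 25; 25−1 = 24
i=1: 24 = 4·5 + 4 (b=5); 5→6: 4·6 + 4 = 28; 28−1 = 27

3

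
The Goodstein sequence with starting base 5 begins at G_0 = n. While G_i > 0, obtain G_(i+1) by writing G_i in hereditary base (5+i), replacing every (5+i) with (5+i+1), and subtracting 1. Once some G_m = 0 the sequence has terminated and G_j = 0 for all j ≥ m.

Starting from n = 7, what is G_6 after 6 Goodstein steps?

G_0 = 7. HB_5(7) = 5 + 2. Bump = 8. G_1 = 7.
G_1 = 7. HB_6(7) = 6 + 1. Bump = 8. G_2 = 7.
G_2 = 7. HB_7(7) = 7. Bump = 8. G_3 = 7.
G_3 = 7. HB_8(7) = 7. Bump = 7. G_4 = 6.
G_4 = 6. HB_9(6) = 6. Bump = 6. G_5 = 5.
G_5 = 5. HB_10(5) = 5. Bump = 5. G_6 = 4.
G_6 = 4. HB_11(4) = 4. Bump = 4. G_7 = 3.

4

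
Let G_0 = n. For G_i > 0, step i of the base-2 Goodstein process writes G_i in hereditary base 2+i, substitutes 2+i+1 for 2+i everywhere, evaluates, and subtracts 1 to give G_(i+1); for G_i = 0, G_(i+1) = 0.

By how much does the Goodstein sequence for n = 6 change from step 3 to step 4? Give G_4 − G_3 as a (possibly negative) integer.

base 2: 6 = 2^2 + 2; at 3: 3^3 + 3 = 30; next = 29
base 3: 29 = 3^3 + 2; at 4: 4^4 + 2 = 258; next = 257
base 4: 257 = 4^4 + 1; at 5: 5^5 + 1 = 3126; next = 3125
base 5: 3125 = 5^5; at 6: 6^6 = 46656; next = 46655

43530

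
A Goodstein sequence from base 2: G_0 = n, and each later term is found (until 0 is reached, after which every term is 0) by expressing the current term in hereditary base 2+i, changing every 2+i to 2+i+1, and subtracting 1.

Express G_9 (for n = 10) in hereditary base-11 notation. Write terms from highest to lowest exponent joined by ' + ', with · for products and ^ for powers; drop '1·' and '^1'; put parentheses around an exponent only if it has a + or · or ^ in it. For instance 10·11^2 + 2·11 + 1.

base 2: 10 = 2^(2 + 1) + 2; at 3: 3^(3 + 1) + 3 = 84; next = 83
base 3: 83 = 3^(3 + 1) + 2; at 4: 4^(4 + 1) + 2 = 1026; next = 1025
base 4: 1025 = 4^(4 + 1) + 1; at 5: 5^(5 + 1) + 1 = 15626; next = 15625
base 5: 15625 = 5^(5 + 1); at 6: 6^(6 + 1) = 279936; next = 279935
base 6: 279935 = 5·6^6 + 5·6^5 + 5·6^4 + 5·6^3 + 5·6^2 + 5·6 + 5; at 7: 5·7^7 + 5·7^5 + 5·7^4 + 5·7^3 + 5·7^2 + 5·7 + 5 = 4215755; next = 4215754
base 7: 4215754 = 5·7^7 + 5·7^5 + 5·7^4 + 5·7^3 + 5·7^2 + 5·7 + 4; at 8: 5·8^8 + 5·8^5 + 5·8^4 + 5·8^3 + 5·8^2 + 5·8 + 4 = 84073324; next = 84073323
base 8: 84073323 = 5·8^8 + 5·8^5 + 5·8^4 + 5·8^3 + 5·8^2 + 5·8 + 3; at 9: 5·9^9 + 5·9^5 + 5·9^4 + 5·9^3 + 5·9^2 + 5·9 + 3 = 1937434593; next = 1937434592
base 9: 1937434592 = 5·9^9 + 5·9^5 + 5·9^4 + 5·9^3 + 5·9^2 + 5·9 + 2; at 10: 5·10^10 + 5·10^5 + 5·10^4 + 5·10^3 + 5·10^2 + 5·10 + 2 = 50000555552; next = 50000555551
base 10: 50000555551 = 5·10^10 + 5·10^5 + 5·10^4 + 5·10^3 + 5·10^2 + 5·10 + 1; at 11: 5·11^11 + 5·11^5 + 5·11^4 + 5·11^3 + 5·11^2 + 5·11 + 1 = 1426559238831; next = 1426559238830

5·11^11 + 5·11^5 + 5·11^4 + 5·11^3 + 5·11^2 + 5·11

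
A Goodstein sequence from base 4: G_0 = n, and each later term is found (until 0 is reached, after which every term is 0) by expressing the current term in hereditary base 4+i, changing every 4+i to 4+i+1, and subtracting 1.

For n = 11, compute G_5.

15

[0] 11 ≡ 2·4 + 3 (base 4). Lift 5: 13. −1: 12.
[1] 12 ≡ 2·5 + 2 (base 5). Lift 6: 14. −1: 13.
[2] 13 ≡ 2·6 + 1 (base 6). Lift 7: 15. −1: 14.
[3] 14 ≡ 2·7 (base 7). Lift 8: 16. −1: 15.
[4] 15 ≡ 8 + 7 (base 8). Lift 9: 16. −1: 15.
[5] 15 ≡ 9 + 6 (base 9). Lift 10: 16. −1: 15.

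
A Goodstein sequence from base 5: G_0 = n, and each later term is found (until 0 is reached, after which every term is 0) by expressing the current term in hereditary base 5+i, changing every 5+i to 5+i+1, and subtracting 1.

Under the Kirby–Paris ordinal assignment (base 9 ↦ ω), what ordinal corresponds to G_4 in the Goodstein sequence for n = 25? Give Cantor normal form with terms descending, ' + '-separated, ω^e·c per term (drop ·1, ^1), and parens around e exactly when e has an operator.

base 5: 25 = 5^2; at 6: 6^2 = 36; next = 35
base 6: 35 = 5·6 + 5; at 7: 5·7 + 5 = 40; next = 39
base 7: 39 = 5·7 + 4; at 8: 5·8 + 4 = 44; next = 43
base 8: 43 = 5·8 + 3; at 9: 5·9 + 3 = 48; next = 47
base 9: 47 = 5·9 + 2; at 10: 5·10 + 2 = 52; next = 51

ω·5 + 2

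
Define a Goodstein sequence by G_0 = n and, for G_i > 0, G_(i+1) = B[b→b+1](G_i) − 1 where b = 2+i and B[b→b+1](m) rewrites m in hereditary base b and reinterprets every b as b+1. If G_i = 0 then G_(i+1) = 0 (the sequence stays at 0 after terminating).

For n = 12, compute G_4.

280019

[0] 12 ≡ 2^(2 + 1) + 2^2 (base 2). Lift 3: 108. −1: 107.
[1] 107 ≡ 3^(3 + 1) + 2·3^2 + 2·3 + 2 (base 3). Lift 4: 1066. −1: 1065.
[2] 1065 ≡ 4^(4 + 1) + 2·4^2 + 2·4 + 1 (base 4). Lift 5: 15686. −1: 15685.
[3] 15685 ≡ 5^(5 + 1) + 2·5^2 + 2·5 (base 5). Lift 6: 280020. −1: 280019.
[4] 280019 ≡ 6^(6 + 1) + 2·6^2 + 6 + 5 (base 6). Lift 7: 5764911. −1: 5764910.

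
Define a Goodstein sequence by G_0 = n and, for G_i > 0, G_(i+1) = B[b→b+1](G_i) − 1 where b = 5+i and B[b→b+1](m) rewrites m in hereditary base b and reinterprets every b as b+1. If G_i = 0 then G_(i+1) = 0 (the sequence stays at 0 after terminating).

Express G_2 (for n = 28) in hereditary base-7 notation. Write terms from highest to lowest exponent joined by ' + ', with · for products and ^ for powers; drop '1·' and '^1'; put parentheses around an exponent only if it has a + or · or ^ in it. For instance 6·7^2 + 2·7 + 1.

step 0: 28 = 5^2 + 3; sub 6 for 5: 6^2 + 3; = 39; G_1 = 39−1 = 38
step 1: 38 = 6^2 + 2; sub 7 for 6: 7^2 + 2; = 51; G_2 = 51−1 = 50

7^2 + 1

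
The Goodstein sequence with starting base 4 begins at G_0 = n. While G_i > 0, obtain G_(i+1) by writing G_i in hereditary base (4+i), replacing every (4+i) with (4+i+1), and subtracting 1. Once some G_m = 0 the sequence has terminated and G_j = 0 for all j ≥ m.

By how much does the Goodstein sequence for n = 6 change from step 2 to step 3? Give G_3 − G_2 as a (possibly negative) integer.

base 4: 6 = 4 + 2; at 5: 5 + 2 = 7; next = 6
base 5: 6 = 5 + 1; at 6: 6 + 1 = 7; next = 6
base 6: 6 = 6; at 7: 7 = 7; next = 6

0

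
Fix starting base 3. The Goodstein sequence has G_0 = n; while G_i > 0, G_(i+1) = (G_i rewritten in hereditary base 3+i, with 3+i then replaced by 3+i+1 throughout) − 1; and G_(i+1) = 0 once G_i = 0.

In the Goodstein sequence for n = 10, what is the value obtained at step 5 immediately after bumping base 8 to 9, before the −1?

G_0 = 10. HB_3(10) = 3^2 + 1. Bump = 17. G_1 = 16.
G_1 = 16. HB_4(16) = 4^2. Bump = 25. G_2 = 24.
G_2 = 24. HB_5(24) = 4·5 + 4. Bump = 28. G_3 = 27.
G_3 = 27. HB_6(27) = 4·6 + 3. Bump = 31. G_4 = 30.
G_4 = 30. HB_7(30) = 4·7 + 2. Bump = 34. G_5 = 33.
G_5 = 33. HB_8(33) = 4·8 + 1. Bump = 37. G_6 = 36.

37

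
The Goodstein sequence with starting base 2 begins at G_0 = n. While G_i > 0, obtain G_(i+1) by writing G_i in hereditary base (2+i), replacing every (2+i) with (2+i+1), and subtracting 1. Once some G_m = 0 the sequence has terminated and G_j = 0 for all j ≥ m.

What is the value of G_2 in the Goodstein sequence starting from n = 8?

8 —HB2→ 2^(2 + 1) —bump→ 3^(3 + 1) = 81 —(−1)→ 80
80 —HB3→ 2·3^3 + 2·3^2 + 2·3 + 2 —bump→ 2·4^4 + 2·4^2 + 2·4 + 2 = 554 —(−1)→ 553
553 —HB4→ 2·4^4 + 2·4^2 + 2·4 + 1 —bump→ 2·5^5 + 2·5^2 + 2·5 + 1 = 6311 —(−1)→ 6310

553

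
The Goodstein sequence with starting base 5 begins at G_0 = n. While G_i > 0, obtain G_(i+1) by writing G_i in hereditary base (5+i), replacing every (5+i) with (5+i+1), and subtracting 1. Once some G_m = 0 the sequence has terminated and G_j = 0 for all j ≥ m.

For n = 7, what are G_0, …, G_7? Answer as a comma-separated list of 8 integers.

7, 7, 7, 7, 6, 5, 4, 3

[0] 7 ≡ 5 + 2 (base 5). Lift 6: 8. −1: 7.
[1] 7 ≡ 6 + 1 (base 6). Lift 7: 8. −1: 7.
[2] 7 ≡ 7 (base 7). Lift 8: 8. −1: 7.
[3] 7 ≡ 7 (base 8). Lift 9: 7. −1: 6.
[4] 6 ≡ 6 (base 9). Lift 10: 6. −1: 5.
[5] 5 ≡ 5 (base 10). Lift 11: 5. −1: 4.
[6] 4 ≡ 4 (base 11). Lift 12: 4. −1: 3.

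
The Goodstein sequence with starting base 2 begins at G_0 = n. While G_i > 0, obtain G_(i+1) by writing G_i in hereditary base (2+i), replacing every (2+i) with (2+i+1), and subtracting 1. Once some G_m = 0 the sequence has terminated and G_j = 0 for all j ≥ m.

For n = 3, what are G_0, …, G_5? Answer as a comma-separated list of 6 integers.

G_0 = 3. HB_2(3) = 2 + 1. Bump = 4. G_1 = 3.
G_1 = 3. HB_3(3) = 3. Bump = 4. G_2 = 3.
G_2 = 3. HB_4(3) = 3. Bump = 3. G_3 = 2.
G_3 = 2. HB_5(2) = 2. Bump = 2. G_4 = 1.
G_4 = 1. HB_6(1) = 1. Bump = 1. G_5 = 0.

3, 3, 3, 2, 1, 0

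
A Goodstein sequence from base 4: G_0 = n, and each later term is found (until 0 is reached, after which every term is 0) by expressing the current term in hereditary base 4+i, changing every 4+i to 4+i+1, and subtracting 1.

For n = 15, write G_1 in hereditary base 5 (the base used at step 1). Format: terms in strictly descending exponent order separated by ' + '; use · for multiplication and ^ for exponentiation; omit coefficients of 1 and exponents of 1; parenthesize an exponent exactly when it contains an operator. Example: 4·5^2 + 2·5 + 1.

3·5 + 2

15 —HB4→ 3·4 + 3 —bump→ 3·5 + 3 = 18 —(−1)→ 17
17 —HB5→ 3·5 + 2 —bump→ 3·6 + 2 = 20 —(−1)→ 19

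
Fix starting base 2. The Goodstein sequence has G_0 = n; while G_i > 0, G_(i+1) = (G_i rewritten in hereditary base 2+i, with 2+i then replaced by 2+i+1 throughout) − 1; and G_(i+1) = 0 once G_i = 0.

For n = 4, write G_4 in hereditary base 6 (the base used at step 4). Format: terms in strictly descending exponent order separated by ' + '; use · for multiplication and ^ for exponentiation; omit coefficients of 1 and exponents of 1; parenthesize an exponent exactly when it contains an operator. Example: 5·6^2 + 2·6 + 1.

G_0 = 4. HB_2(4) = 2^2. Bump = 27. G_1 = 26.
G_1 = 26. HB_3(26) = 2·3^2 + 2·3 + 2. Bump = 42. G_2 = 41.
G_2 = 41. HB_4(41) = 2·4^2 + 2·4 + 1. Bump = 61. G_3 = 60.
G_3 = 60. HB_5(60) = 2·5^2 + 2·5. Bump = 84. G_4 = 83.
G_4 = 83. HB_6(83) = 2·6^2 + 6 + 5. Bump = 110. G_5 = 109.

2·6^2 + 6 + 5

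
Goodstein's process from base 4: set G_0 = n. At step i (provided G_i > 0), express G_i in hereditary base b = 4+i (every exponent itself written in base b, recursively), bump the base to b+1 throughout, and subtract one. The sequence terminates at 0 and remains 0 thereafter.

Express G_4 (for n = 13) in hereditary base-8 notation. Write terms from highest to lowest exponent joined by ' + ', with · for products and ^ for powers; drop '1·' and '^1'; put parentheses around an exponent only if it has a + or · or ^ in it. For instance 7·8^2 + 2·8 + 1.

2·8 + 3

[0] 13 ≡ 3·4 + 1 (base 4). Lift 5: 16. −1: 15.
[1] 15 ≡ 3·5 (base 5). Lift 6: 18. −1: 17.
[2] 17 ≡ 2·6 + 5 (base 6). Lift 7: 19. −1: 18.
[3] 18 ≡ 2·7 + 4 (base 7). Lift 8: 20. −1: 19.
[4] 19 ≡ 2·8 + 3 (base 8). Lift 9: 21. −1: 20.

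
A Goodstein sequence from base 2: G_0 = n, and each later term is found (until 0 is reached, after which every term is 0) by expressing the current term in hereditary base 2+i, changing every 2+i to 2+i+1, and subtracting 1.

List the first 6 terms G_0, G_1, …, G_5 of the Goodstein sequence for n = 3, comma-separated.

G_0 = 3. HB_2(3) = 2 + 1. Bump = 4. G_1 = 3.
G_1 = 3. HB_3(3) = 3. Bump = 4. G_2 = 3.
G_2 = 3. HB_4(3) = 3. Bump = 3. G_3 = 2.
G_3 = 2. HB_5(2) = 2. Bump = 2. G_4 = 1.
G_4 = 1. HB_6(1) = 1. Bump = 1. G_5 = 0.

3, 3, 3, 2, 1, 0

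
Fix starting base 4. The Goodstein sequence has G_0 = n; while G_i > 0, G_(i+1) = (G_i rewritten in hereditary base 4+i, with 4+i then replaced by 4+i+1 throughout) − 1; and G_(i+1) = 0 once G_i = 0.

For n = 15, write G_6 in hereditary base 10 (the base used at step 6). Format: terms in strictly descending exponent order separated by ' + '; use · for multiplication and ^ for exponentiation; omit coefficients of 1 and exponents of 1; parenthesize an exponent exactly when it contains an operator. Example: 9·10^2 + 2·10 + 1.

[0] 15 ≡ 3·4 + 3 (base 4). Lift 5: 18. −1: 17.
[1] 17 ≡ 3·5 + 2 (base 5). Lift 6: 20. −1: 19.
[2] 19 ≡ 3·6 + 1 (base 6). Lift 7: 22. −1: 21.
[3] 21 ≡ 3·7 (base 7). Lift 8: 24. −1: 23.
[4] 23 ≡ 2·8 + 7 (base 8). Lift 9: 25. −1: 24.
[5] 24 ≡ 2·9 + 6 (base 9). Lift 10: 26. −1: 25.
[6] 25 ≡ 2·10 + 5 (base 10). Lift 11: 27. −1: 26.

2·10 + 5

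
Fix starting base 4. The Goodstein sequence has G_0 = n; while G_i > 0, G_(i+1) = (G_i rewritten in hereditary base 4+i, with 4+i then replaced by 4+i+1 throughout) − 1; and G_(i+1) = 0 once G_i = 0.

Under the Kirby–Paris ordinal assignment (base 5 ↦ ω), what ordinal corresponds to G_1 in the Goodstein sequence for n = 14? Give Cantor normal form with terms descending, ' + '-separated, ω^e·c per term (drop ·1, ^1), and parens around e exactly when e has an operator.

ω·3 + 1

i=0: 14 = 3·4 + 2 (b=4); 4→5: 3·5 + 2 = 17; 17−1 = 16
i=1: 16 = 3·5 + 1 (b=5); 5→6: 3·6 + 1 = 19; 19−1 = 18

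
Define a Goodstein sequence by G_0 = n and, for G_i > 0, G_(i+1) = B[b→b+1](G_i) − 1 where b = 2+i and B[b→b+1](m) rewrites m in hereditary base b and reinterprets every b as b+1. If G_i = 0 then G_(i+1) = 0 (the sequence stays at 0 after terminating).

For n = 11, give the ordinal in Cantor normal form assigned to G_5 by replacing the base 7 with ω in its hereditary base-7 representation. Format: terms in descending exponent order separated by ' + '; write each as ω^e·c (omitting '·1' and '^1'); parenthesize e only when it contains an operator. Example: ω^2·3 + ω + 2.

ω^(ω + 1)

G_0 = 11. HB_2(11) = 2^(2 + 1) + 2 + 1. Bump = 85. G_1 = 84.
G_1 = 84. HB_3(84) = 3^(3 + 1) + 3. Bump = 1028. G_2 = 1027.
G_2 = 1027. HB_4(1027) = 4^(4 + 1) + 3. Bump = 15628. G_3 = 15627.
G_3 = 15627. HB_5(15627) = 5^(5 + 1) + 2. Bump = 279938. G_4 = 279937.
G_4 = 279937. HB_6(279937) = 6^(6 + 1) + 1. Bump = 5764802. G_5 = 5764801.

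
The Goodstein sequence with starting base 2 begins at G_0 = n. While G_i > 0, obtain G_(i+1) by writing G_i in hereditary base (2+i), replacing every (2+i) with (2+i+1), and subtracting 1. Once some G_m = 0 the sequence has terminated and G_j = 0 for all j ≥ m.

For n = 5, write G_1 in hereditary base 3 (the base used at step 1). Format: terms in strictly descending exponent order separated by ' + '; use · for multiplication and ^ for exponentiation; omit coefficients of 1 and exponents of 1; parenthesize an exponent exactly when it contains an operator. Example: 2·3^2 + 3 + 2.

i=0: 5 = 2^2 + 1 (b=2); 2→3: 3^3 + 1 = 28; 28−1 = 27
i=1: 27 = 3^3 (b=3); 3→4: 4^4 = 256; 256−1 = 255

3^3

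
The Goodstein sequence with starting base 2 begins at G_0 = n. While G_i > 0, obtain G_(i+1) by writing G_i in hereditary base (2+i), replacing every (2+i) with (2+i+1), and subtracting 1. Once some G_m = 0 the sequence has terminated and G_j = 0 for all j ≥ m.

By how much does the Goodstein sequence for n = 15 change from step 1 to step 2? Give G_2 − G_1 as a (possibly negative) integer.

1172

G_0 = 15. HB_2(15) = 2^(2 + 1) + 2^2 + 2 + 1. Bump = 112. G_1 = 111.
G_1 = 111. HB_3(111) = 3^(3 + 1) + 3^3 + 3. Bump = 1284. G_2 = 1283.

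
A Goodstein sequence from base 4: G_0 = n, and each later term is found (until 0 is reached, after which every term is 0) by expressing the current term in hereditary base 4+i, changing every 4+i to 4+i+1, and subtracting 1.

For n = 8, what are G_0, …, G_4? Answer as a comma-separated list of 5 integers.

G_0 = 8. HB_4(8) = 2·4. Bump = 10. G_1 = 9.
G_1 = 9. HB_5(9) = 5 + 4. Bump = 10. G_2 = 9.
G_2 = 9. HB_6(9) = 6 + 3. Bump = 10. G_3 = 9.
G_3 = 9. HB_7(9) = 7 + 2. Bump = 10. G_4 = 9.

8, 9, 9, 9, 9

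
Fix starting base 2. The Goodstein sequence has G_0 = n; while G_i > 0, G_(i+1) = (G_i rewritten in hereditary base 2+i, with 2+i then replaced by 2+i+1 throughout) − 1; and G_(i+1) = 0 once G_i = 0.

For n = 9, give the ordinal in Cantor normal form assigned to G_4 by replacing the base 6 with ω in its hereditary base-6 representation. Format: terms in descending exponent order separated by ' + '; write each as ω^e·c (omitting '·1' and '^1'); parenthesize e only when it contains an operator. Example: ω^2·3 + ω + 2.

(0) 9|_2 = 2^(2 + 1) + 1 ↦ 3^(3 + 1) + 1|_3 = 82 ⇒ 81
(1) 81|_3 = 3^(3 + 1) ↦ 4^(4 + 1)|_4 = 1024 ⇒ 1023
(2) 1023|_4 = 3·4^4 + 3·4^3 + 3·4^2 + 3·4 + 3 ↦ 3·5^5 + 3·5^3 + 3·5^2 + 3·5 + 3|_5 = 9843 ⇒ 9842
(3) 9842|_5 = 3·5^5 + 3·5^3 + 3·5^2 + 3·5 + 2 ↦ 3·6^6 + 3·6^3 + 3·6^2 + 3·6 + 2|_6 = 140744 ⇒ 140743

ω^ω·3 + ω^3·3 + ω^2·3 + ω·3 + 1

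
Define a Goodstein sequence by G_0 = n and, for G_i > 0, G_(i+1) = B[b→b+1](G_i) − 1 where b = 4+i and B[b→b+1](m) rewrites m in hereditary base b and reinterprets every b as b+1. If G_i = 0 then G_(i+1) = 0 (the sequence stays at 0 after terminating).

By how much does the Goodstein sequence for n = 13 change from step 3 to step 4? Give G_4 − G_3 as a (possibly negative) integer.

1

(0) 13|_4 = 3·4 + 1 ↦ 3·5 + 1|_5 = 16 ⇒ 15
(1) 15|_5 = 3·5 ↦ 3·6|_6 = 18 ⇒ 17
(2) 17|_6 = 2·6 + 5 ↦ 2·7 + 5|_7 = 19 ⇒ 18
(3) 18|_7 = 2·7 + 4 ↦ 2·8 + 4|_8 = 20 ⇒ 19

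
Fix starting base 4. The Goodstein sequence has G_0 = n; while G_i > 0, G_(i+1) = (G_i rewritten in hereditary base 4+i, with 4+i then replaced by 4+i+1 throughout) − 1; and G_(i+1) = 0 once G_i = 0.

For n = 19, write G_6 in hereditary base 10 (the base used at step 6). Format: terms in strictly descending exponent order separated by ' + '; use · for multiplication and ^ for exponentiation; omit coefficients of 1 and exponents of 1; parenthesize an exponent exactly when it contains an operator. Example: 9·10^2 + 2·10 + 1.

19 —HB4→ 4^2 + 3 —bump→ 5^2 + 3 = 28 —(−1)→ 27
27 —HB5→ 5^2 + 2 —bump→ 6^2 + 2 = 38 —(−1)→ 37
37 —HB6→ 6^2 + 1 —bump→ 7^2 + 1 = 50 —(−1)→ 49
49 —HB7→ 7^2 —bump→ 8^2 = 64 —(−1)→ 63
63 —HB8→ 7·8 + 7 —bump→ 7·9 + 7 = 70 —(−1)→ 69
69 —HB9→ 7·9 + 6 —bump→ 7·10 + 6 = 76 —(−1)→ 75
75 —HB10→ 7·10 + 5 —bump→ 7·11 + 5 = 82 —(−1)→ 81

7·10 + 5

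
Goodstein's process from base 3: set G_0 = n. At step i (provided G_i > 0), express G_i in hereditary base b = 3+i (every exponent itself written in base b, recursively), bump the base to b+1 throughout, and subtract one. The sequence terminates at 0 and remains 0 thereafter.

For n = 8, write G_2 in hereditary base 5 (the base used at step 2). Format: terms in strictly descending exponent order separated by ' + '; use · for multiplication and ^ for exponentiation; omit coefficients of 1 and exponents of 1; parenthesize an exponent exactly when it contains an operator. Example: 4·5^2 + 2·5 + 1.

2·5

base 3: 8 = 2·3 + 2; at 4: 2·4 + 2 = 10; next = 9
base 4: 9 = 2·4 + 1; at 5: 2·5 + 1 = 11; next = 10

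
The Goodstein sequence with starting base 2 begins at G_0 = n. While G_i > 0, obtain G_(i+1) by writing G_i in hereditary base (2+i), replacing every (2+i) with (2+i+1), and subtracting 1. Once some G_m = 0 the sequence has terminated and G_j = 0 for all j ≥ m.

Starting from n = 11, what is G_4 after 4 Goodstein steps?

G_0 = 11. HB_2(11) = 2^(2 + 1) + 2 + 1. Bump = 85. G_1 = 84.
G_1 = 84. HB_3(84) = 3^(3 + 1) + 3. Bump = 1028. G_2 = 1027.
G_2 = 1027. HB_4(1027) = 4^(4 + 1) + 3. Bump = 15628. G_3 = 15627.
G_3 = 15627. HB_5(15627) = 5^(5 + 1) + 2. Bump = 279938. G_4 = 279937.

279937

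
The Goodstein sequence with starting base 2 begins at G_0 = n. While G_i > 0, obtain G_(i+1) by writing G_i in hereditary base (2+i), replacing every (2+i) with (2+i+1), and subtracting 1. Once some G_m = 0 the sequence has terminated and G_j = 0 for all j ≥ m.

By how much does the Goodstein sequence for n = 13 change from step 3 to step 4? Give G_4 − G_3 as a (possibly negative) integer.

264619

(0) 13|_2 = 2^(2 + 1) + 2^2 + 1 ↦ 3^(3 + 1) + 3^3 + 1|_3 = 109 ⇒ 108
(1) 108|_3 = 3^(3 + 1) + 3^3 ↦ 4^(4 + 1) + 4^4|_4 = 1280 ⇒ 1279
(2) 1279|_4 = 4^(4 + 1) + 3·4^3 + 3·4^2 + 3·4 + 3 ↦ 5^(5 + 1) + 3·5^3 + 3·5^2 + 3·5 + 3|_5 = 16093 ⇒ 16092
(3) 16092|_5 = 5^(5 + 1) + 3·5^3 + 3·5^2 + 3·5 + 2 ↦ 6^(6 + 1) + 3·6^3 + 3·6^2 + 3·6 + 2|_6 = 280712 ⇒ 280711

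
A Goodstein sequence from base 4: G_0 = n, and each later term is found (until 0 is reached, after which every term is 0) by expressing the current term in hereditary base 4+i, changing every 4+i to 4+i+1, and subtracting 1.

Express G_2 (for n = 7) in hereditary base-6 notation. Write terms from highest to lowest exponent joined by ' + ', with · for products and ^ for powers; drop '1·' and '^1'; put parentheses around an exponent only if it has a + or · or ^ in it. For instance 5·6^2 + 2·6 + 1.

6 + 1

(0) 7|_4 = 4 + 3 ↦ 5 + 3|_5 = 8 ⇒ 7
(1) 7|_5 = 5 + 2 ↦ 6 + 2|_6 = 8 ⇒ 7
(2) 7|_6 = 6 + 1 ↦ 7 + 1|_7 = 8 ⇒ 7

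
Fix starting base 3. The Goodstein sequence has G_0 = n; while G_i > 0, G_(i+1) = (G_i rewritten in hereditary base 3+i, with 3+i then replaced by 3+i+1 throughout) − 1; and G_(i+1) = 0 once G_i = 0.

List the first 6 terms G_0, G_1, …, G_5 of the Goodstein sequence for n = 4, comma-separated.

base 3: 4 = 3 + 1; at 4: 4 + 1 = 5; next = 4
base 4: 4 = 4; at 5: 5 = 5; next = 4
base 5: 4 = 4; at 6: 4 = 4; next = 3
base 6: 3 = 3; at 7: 3 = 3; next = 2
base 7: 2 = 2; at 8: 2 = 2; next = 1

4, 4, 4, 3, 2, 1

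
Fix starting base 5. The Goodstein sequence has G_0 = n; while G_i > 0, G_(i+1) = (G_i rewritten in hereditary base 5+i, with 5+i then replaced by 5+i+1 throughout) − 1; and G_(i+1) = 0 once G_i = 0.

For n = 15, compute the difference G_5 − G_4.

1

G_0=15  [base 5] 3·5  →[5↦6]→  3·6 = 18  −1 ⇒ G_1=17
G_1=17  [base 6] 2·6 + 5  →[6↦7]→  2·7 + 5 = 19  −1 ⇒ G_2=18
G_2=18  [base 7] 2·7 + 4  →[7↦8]→  2·8 + 4 = 20  −1 ⇒ G_3=19
G_3=19  [base 8] 2·8 + 3  →[8↦9]→  2·9 + 3 = 21  −1 ⇒ G_4=20
G_4=20  [base 9] 2·9 + 2  →[9↦10]→  2·10 + 2 = 22  −1 ⇒ G_5=21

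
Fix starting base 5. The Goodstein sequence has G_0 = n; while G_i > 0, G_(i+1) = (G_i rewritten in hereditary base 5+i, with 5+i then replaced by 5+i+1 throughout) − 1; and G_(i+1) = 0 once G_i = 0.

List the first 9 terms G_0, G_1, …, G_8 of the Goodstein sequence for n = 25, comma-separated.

base 5: 25 = 5^2; at 6: 6^2 = 36; next = 35
base 6: 35 = 5·6 + 5; at 7: 5·7 + 5 = 40; next = 39
base 7: 39 = 5·7 + 4; at 8: 5·8 + 4 = 44; next = 43
base 8: 43 = 5·8 + 3; at 9: 5·9 + 3 = 48; next = 47
base 9: 47 = 5·9 + 2; at 10: 5·10 + 2 = 52; next = 51
base 10: 51 = 5·10 + 1; at 11: 5·11 + 1 = 56; next = 55
base 11: 55 = 5·11; at 12: 5·12 = 60; next = 59
base 12: 59 = 4·12 + 11; at 13: 4·13 + 11 = 63; next = 62

25, 35, 39, 43, 47, 51, 55, 59, 62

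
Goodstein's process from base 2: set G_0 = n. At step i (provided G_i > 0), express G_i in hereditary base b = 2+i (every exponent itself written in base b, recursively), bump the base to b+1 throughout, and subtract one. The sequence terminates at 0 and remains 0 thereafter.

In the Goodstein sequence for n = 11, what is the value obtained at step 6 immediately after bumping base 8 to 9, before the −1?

2749609303

base 2: 11 = 2^(2 + 1) + 2 + 1; at 3: 3^(3 + 1) + 3 + 1 = 85; next = 84
base 3: 84 = 3^(3 + 1) + 3; at 4: 4^(4 + 1) + 4 = 1028; next = 1027
base 4: 1027 = 4^(4 + 1) + 3; at 5: 5^(5 + 1) + 3 = 15628; next = 15627
base 5: 15627 = 5^(5 + 1) + 2; at 6: 6^(6 + 1) + 2 = 279938; next = 279937
base 6: 279937 = 6^(6 + 1) + 1; at 7: 7^(7 + 1) + 1 = 5764802; next = 5764801
base 7: 5764801 = 7^(7 + 1); at 8: 8^(8 + 1) = 134217728; next = 134217727
base 8: 134217727 = 7·8^8 + 7·8^7 + 7·8^6 + 7·8^5 + 7·8^4 + 7·8^3 + 7·8^2 + 7·8 + 7; at 9: 7·9^9 + 7·9^7 + 7·9^6 + 7·9^5 + 7·9^4 + 7·9^3 + 7·9^2 + 7·9 + 7 = 2749609303; next = 2749609302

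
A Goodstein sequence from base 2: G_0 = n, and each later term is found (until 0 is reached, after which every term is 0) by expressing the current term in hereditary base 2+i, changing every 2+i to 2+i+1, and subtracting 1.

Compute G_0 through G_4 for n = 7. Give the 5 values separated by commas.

7, 30, 259, 3127, 46657

[0] 7 ≡ 2^2 + 2 + 1 (base 2). Lift 3: 31. −1: 30.
[1] 30 ≡ 3^3 + 3 (base 3). Lift 4: 260. −1: 259.
[2] 259 ≡ 4^4 + 3 (base 4). Lift 5: 3128. −1: 3127.
[3] 3127 ≡ 5^5 + 2 (base 5). Lift 6: 46658. −1: 46657.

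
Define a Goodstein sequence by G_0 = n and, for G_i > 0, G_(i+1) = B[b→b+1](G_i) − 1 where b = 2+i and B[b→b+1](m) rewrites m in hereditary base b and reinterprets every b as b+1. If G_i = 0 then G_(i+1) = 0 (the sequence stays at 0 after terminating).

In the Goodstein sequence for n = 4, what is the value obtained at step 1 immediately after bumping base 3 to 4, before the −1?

base 2: 4 = 2^2; at 3: 3^3 = 27; next = 26
base 3: 26 = 2·3^2 + 2·3 + 2; at 4: 2·4^2 + 2·4 + 2 = 42; next = 41

42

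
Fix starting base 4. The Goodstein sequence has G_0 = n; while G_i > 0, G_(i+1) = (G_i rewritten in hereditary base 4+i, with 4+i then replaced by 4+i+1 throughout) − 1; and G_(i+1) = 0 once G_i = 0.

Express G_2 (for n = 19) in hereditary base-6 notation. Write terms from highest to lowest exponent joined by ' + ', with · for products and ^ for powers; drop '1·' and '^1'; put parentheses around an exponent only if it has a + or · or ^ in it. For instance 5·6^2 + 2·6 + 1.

G_0=19  [base 4] 4^2 + 3  →[4↦5]→  5^2 + 3 = 28  −1 ⇒ G_1=27
G_1=27  [base 5] 5^2 + 2  →[5↦6]→  6^2 + 2 = 38  −1 ⇒ G_2=37
G_2=37  [base 6] 6^2 + 1  →[6↦7]→  7^2 + 1 = 50  −1 ⇒ G_3=49

6^2 + 1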